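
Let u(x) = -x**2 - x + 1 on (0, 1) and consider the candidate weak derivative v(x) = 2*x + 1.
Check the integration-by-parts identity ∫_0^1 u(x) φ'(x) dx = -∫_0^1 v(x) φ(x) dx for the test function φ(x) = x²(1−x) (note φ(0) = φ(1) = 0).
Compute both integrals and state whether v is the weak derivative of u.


LHS = 11/60, RHS = -11/60. No, v is not the weak derivative of u.

u(x) = -x**2 - x + 1, classical derivative u'(x) = -2*x - 1.
φ(x) = x²(1−x), so φ'(x) = x*(2 - 3*x).
Note φ(0) = φ(1) = 0, so the boundary term u·φ vanishes.
LHS = ∫_0^1 u(x) φ'(x) dx = ∫_0^1 (3*x^4 + x^3 - 5*x^2 + 2*x) dx. Term by term:
  ∫_0^1 3*x^4 dx = 3/5;  ∫_0^1 x^3 dx = 1/4;  ∫_0^1 -5*x^2 dx = -5/3;
  ∫_0^1 2*x dx = 1.
Sum: 3/5 + 1/4 − 5/3 + 1 = 11/60.
So LHS = 11/60.
∫_0^1 v(x) φ(x) dx = ∫_0^1 (-2*x^4 + x^3 + x^2) dx. Term by term:
  ∫_0^1 -2*x^4 dx = -2/5;  ∫_0^1 x^3 dx = 1/4;  ∫_0^1 x^2 dx = 1/3.
Sum: -2/5 + 1/4 + 1/3 = 11/60.
So RHS = -∫_0^1 v(x) φ(x) dx = -11/60.
LHS − RHS = 11/30 ≠ 0, so the identity fails.
(For a valid weak derivative the identity must hold for EVERY test function, in particular this one. The failure shows v is NOT the weak derivative of u.)
Correct weak derivative would be u'(x) = -2*x - 1.


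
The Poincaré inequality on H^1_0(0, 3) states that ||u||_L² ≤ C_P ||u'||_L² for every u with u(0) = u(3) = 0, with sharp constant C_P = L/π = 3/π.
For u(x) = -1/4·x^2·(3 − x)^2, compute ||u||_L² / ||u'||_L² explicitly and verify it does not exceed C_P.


||u||_L² / ||u'||_L² = sqrt(3)/2 < C_P = 3/π.

u(x) = -1/4·x^2·(3 − x)^2, so u'(x) = x*(x*(3 - x) - (x - 3)^2)/2.
u(x) = -1/4·x^2·(3 − x)^2 vanishes at x = 0 and x = 3, so u ∈ H^1_0(0, 3). Differentiate via the product rule and integrate the resulting polynomials term by term.
  ∫_0^3 u² dx = ∫_0^3 (x^8/16 - 3*x^7/4 + 27*x^6/8 - 27*x^5/4 + 81*x^4/16) dx. Term by term:
    ∫_0^3 x^8/16 dx = 2187/16;  ∫_0^3 -3*x^7/4 dx = -19683/32;  ∫_0^3 27*x^6/8 dx = 59049/56;
    ∫_0^3 -27*x^5/4 dx = -6561/8;  ∫_0^3 81*x^4/16 dx = 19683/80.
  Sum: 2187/16 − 19683/32 + 59049/56 − 6561/8 + 19683/80 = 2187/1120.
  ∫_0^3 (u')² dx = ∫_0^3 (x^6 - 9*x^5 + 117*x^4/4 - 81*x^3/2 + 81*x^2/4) dx. Term by term:
    ∫_0^3 x^6 dx = 2187/7;  ∫_0^3 -9*x^5 dx = -2187/2;  ∫_0^3 117*x^4/4 dx = 28431/20;
    ∫_0^3 -81*x^3/2 dx = -6561/8;  ∫_0^3 81*x^2/4 dx = 729/4.
  Sum: 2187/7 − 2187/2 + 28431/20 − 6561/8 + 729/4 = 729/280.
∫_0^3 u² dx = 2187/1120, so ||u||_L² = 27*sqrt(210)/280.
∫_0^3 (u')² dx = 729/280, so ||u'||_L² = 27*sqrt(70)/140.
Ratio ||u||_L² / ||u'||_L² = sqrt(3)/2.
Sharp Poincaré constant on H^1_0(0, 3) is C_P = L/π = 3/π, achieved by sin(π/3·x).
A polynomial bump cannot attain the sharp Poincaré constant (only the first sine eigenfunction does), so the ratio is strictly less than C_P, consistent with ||u||_L² ≤ C_P ||u'||_L².


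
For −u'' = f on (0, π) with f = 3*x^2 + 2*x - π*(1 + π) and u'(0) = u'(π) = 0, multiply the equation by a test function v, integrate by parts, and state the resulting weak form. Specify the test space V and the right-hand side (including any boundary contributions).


V = H^1(0, π) (no boundary constraint on v; u is determined up to an additive constant); weak form: ∫_0^π u'v' dx = ∫_0^π (3*x^2 + 2*x - π*(1 + π)) v dx for all v ∈ V.

Multiply both sides by a test function v and integrate from 0 to π:
  ∫_0^π −u''(x) v(x) dx = ∫_0^π f(x) v(x) dx.
Integrate the LHS by parts once:
  ∫_0^π −u'' v dx = −[u'(x) v(x)]_0^π + ∫_0^π u'(x) v'(x) dx.
Thus ∫_0^π u'(x) v'(x) dx = ∫_0^π f(x) v(x) dx + [u'(x) v(x)]_0^π.
Choose V so that boundary terms are either known or forced to vanish.
u has homogeneous Neumann: u'(0) = u'(π) = 0. So [u' v]_0^π = 0·v(π) − 0·v(0) = 0 for any v; take V = H^1(0, π).
Weak formulation: find u (satisfying any essential BC) such that ∫_0^π u'(x) v'(x) dx = ∫_0^π f v dx for all v ∈ V (homogeneous Neumann, so boundary terms vanish).
Substituting f(x) = 3*x^2 + 2*x - π*(1 + π), the right-hand side is ∫_0^π (3*x^2 + 2*x - π*(1 + π)) v dx.
Compatibility check (pure Neumann): taking v ≡ 1 ∈ V gives 0 = ∫_0^π f dx + (0) − (0), i.e. ∫_0^π f dx must equal u'(0) − u'(π) = 0. Indeed ∫_0^π (3*x^2 + 2*x - π*(1 + π)) dx = 0, so the data are compatible. The solution is then unique only up to an additive constant (fix it e.g. by requiring ∫_0^π u dx = 0).


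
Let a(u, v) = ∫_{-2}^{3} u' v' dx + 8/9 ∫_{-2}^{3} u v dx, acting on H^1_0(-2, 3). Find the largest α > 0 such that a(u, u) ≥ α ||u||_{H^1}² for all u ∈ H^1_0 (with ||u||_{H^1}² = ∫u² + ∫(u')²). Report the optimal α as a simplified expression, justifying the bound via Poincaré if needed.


α = (π^2 + 200/9)/(π^2 + 25)

Coercivity of a(·,·) on H^1_0(-2, 3) means a(u, u) ≥ α ||u||_{H^1}² for every u ∈ H^1_0.
The interval has length L = 5, and Poincaré/coercivity depend only on L. Here a(u, u) = ∫(u')² + (8/9)·∫u².
Here 0 < c = 8/9 < 1. The condition a(u,u) ≥ α||u||_{H^1}² reads (1−α)∫(u')² ≥ (α−c)∫u². Any admissible α is ≤ 1 (rapidly oscillating u have ∫u²/∫(u')² → 0), and α = 1 would force 0 ≥ (1−c)∫u², impossible since c < 1; so 1−α > 0. By the sharp Poincaré inequality on H^1_0 of an interval of length L, ∫(u')² ≥ (π/L)²∫u² with equality for the first sine mode sin(π(x−x₀)/L) (x₀ the left endpoint), so the inequality holds for all u iff (1−α)(π/L)² ≥ α − c, i.e. α ≤ ((π/L)² + c)/((π/L)² + 1) = (1 + c(L/π)²)/(1 + (L/π)²). With (π/L)² = π^2/25 and c = 8/9, the largest admissible constant is α = ((π/L)² + c)/((π/L)² + 1).
Simplifying, α = (π^2 + 200/9)/(π^2 + 25).


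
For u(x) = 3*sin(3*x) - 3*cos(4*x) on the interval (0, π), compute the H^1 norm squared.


||u||_{H^1(0,π)}^2 = 1836/7 + 243*π/2

u'(x) = 12*sin(4*x) + 9*cos(3*x).
Expand u² and (u')² and integrate term by term on (0, π), using: for integers n ≥ 1, ∫_0^π sin²(nx) dx = ∫_0^π cos²(nx) dx = π/2; for n ≠ n', ∫_0^π sin(nx)sin(n'x) dx = ∫_0^π cos(nx)cos(n'x) dx = 0; and by product-to-sum, ∫_0^π sin(nx)cos(n'x) dx = ½∫_0^π [sin((n+n')x) + sin((n−n')x)] dx, which is 0 when n+n' is even and 2n/(n²−n'²) when n+n' is odd (it need not vanish on (0, π)).
  u² squared terms: (-3)²·∫cos(4x)² dx = 9·π/2 = 9*π/2;  (3)²·∫sin(3x)² dx = 9·π/2 = 9*π/2.
  u² cross terms: 2·(-3)·(3)·∫cos(4x)·sin(3x) dx = -18·(-6/7) = 108/7.
  So ∫_0^π u² dx = 9*π/2 + 9*π/2 + 108/7 = 108/7 + 9*π.
  (u')² squared terms: (9)²·∫cos(3x)² dx = 81·π/2 = 81*π/2;  (12)²·∫sin(4x)² dx = 144·π/2 = 72*π.
  (u')² cross terms: 2·(9)·(12)·∫cos(3x)·sin(4x) dx = 216·(8/7) = 1728/7.
  So ∫_0^π (u')² dx = 81*π/2 + 72*π + 1728/7 = 1728/7 + 225*π/2.
||u||_{H^1}^2 = (108/7 + 9*π) + (1728/7 + 225*π/2) = 1836/7 + 243*π/2.


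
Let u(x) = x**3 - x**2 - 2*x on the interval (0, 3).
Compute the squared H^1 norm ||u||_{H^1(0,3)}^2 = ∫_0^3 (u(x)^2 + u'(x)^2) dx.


||u||_{H^1}^2 = 7386/35

The H^1 norm (squared) on an interval (0, L) is
  ||u||_{H^1}^2 = ∫_0^L u(x)^2 dx + ∫_0^L u'(x)^2 dx.
Compute u'(x) = 3*x**2 - 2*x - 2.
Then u(x)^2 = x**6 - 2*x**5 - 3*x**4 + 4*x**3 + 4*x**2 and u'(x)^2 = 9*x**4 - 12*x**3 - 8*x**2 + 8*x + 4.
Integrate each monomial from 0 to 3 using ∫_0^3 c·x^n dx = c·3^(n+1)/(n+1):
  ∫_0^3 u(x)^2 dx = ∫_0^3 (x^6 - 2*x^5 - 3*x^4 + 4*x^3 + 4*x^2) dx. Term by term:
    ∫_0^3 x^6 dx = 2187/7;  ∫_0^3 -2*x^5 dx = -243;  ∫_0^3 -3*x^4 dx = -729/5;
    ∫_0^3 4*x^3 dx = 81;  ∫_0^3 4*x^2 dx = 36.
  Sum: 2187/7 − 243 − 729/5 + 81 + 36 = 1422/35.
  ∫_0^3 u'(x)^2 dx = ∫_0^3 (9*x^4 - 12*x^3 - 8*x^2 + 8*x + 4) dx. Term by term:
    ∫_0^3 9*x^4 dx = 2187/5;  ∫_0^3 -12*x^3 dx = -243;  ∫_0^3 -8*x^2 dx = -72;
    ∫_0^3 8*x dx = 36;  ∫_0^3 4 dx = 12.
  Sum: 2187/5 − 243 − 72 + 36 + 12 = 852/5.
Adding: ||u||_{H^1}^2 = 1422/35 + 852/5 = 7386/35.


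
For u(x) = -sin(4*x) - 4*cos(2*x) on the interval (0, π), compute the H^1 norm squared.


||u||_{H^1(0,π)}^2 = 97*π/2

u'(x) = 8*sin(2*x) - 4*cos(4*x).
Expand u² and (u')² and integrate term by term on (0, π), using: for integers n ≥ 1, ∫_0^π sin²(nx) dx = ∫_0^π cos²(nx) dx = π/2; for n ≠ n', ∫_0^π sin(nx)sin(n'x) dx = ∫_0^π cos(nx)cos(n'x) dx = 0; and by product-to-sum, ∫_0^π sin(nx)cos(n'x) dx = ½∫_0^π [sin((n+n')x) + sin((n−n')x)] dx, which is 0 when n+n' is even and 2n/(n²−n'²) when n+n' is odd (it need not vanish on (0, π)).
  u² squared terms: (-1)²·∫sin(4x)² dx = 1·π/2 = π/2;  (-4)²·∫cos(2x)² dx = 16·π/2 = 8*π.
  u² cross terms: 2·(-1)·(-4)·∫sin(4x)·cos(2x) dx = 8·(0) = 0.
  So ∫_0^π u² dx = π/2 + 8*π + 0 = 17*π/2.
  (u')² squared terms: (-4)²·∫cos(4x)² dx = 16·π/2 = 8*π;  (8)²·∫sin(2x)² dx = 64·π/2 = 32*π.
  (u')² cross terms: 2·(-4)·(8)·∫cos(4x)·sin(2x) dx = -64·(0) = 0.
  So ∫_0^π (u')² dx = 8*π + 32*π + 0 = 40*π.
||u||_{H^1}^2 = (17*π/2) + (40*π) = 97*π/2.


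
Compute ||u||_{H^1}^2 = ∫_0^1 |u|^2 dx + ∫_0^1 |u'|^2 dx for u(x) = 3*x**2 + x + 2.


||u||_{H^1}^2 = 979/30

The H^1 norm (squared) on an interval (0, L) is
  ||u||_{H^1}^2 = ∫_0^L u(x)^2 dx + ∫_0^L u'(x)^2 dx.
Compute u'(x) = 6*x + 1.
Then u(x)^2 = 9*x**4 + 6*x**3 + 13*x**2 + 4*x + 4 and u'(x)^2 = 36*x**2 + 12*x + 1.
Integrate each monomial from 0 to 1 using ∫_0^1 c·x^n dx = c·1^(n+1)/(n+1):
  ∫_0^1 u(x)^2 dx = ∫_0^1 (9*x^4 + 6*x^3 + 13*x^2 + 4*x + 4) dx. Term by term:
    ∫_0^1 9*x^4 dx = 9/5;  ∫_0^1 6*x^3 dx = 3/2;  ∫_0^1 13*x^2 dx = 13/3;
    ∫_0^1 4*x dx = 2;  ∫_0^1 4 dx = 4.
  Sum: 9/5 + 3/2 + 13/3 + 2 + 4 = 409/30.
  ∫_0^1 u'(x)^2 dx = ∫_0^1 (36*x^2 + 12*x + 1) dx. Term by term:
    ∫_0^1 36*x^2 dx = 12;  ∫_0^1 12*x dx = 6;  ∫_0^1 1 dx = 1.
  Sum: 12 + 6 + 1 = 19.
Adding: ||u||_{H^1}^2 = 409/30 + 19 = 979/30.


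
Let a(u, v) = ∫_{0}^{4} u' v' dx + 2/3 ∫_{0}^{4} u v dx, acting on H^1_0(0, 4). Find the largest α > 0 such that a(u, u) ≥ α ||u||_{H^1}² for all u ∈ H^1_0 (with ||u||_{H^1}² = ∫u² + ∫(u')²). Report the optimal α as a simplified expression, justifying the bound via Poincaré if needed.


α = (π^2 + 32/3)/(π^2 + 16)

Coercivity of a(·,·) on H^1_0(0, 4) means a(u, u) ≥ α ||u||_{H^1}² for every u ∈ H^1_0.
The interval has length L = 4, and Poincaré/coercivity depend only on L. Here a(u, u) = ∫(u')² + (2/3)·∫u².
Here 0 < c = 2/3 < 1. The condition a(u,u) ≥ α||u||_{H^1}² reads (1−α)∫(u')² ≥ (α−c)∫u². Any admissible α is ≤ 1 (rapidly oscillating u have ∫u²/∫(u')² → 0), and α = 1 would force 0 ≥ (1−c)∫u², impossible since c < 1; so 1−α > 0. By the sharp Poincaré inequality on H^1_0 of an interval of length L, ∫(u')² ≥ (π/L)²∫u² with equality for the first sine mode sin(π(x−x₀)/L) (x₀ the left endpoint), so the inequality holds for all u iff (1−α)(π/L)² ≥ α − c, i.e. α ≤ ((π/L)² + c)/((π/L)² + 1) = (1 + c(L/π)²)/(1 + (L/π)²). With (π/L)² = π^2/16 and c = 2/3, the largest admissible constant is α = ((π/L)² + c)/((π/L)² + 1).
Simplifying, α = (π^2 + 32/3)/(π^2 + 16).


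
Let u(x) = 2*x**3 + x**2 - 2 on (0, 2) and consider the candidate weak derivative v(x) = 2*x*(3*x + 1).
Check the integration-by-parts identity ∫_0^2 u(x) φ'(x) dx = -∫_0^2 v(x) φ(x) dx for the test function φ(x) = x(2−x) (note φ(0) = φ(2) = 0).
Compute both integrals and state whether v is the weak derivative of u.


LHS = -184/15, RHS = -184/15. Yes, v = u' weakly.

u(x) = 2*x**3 + x**2 - 2, classical derivative u'(x) = 6*x**2 + 2*x.
φ(x) = x(2−x), so φ'(x) = 2 - 2*x.
Note φ(0) = φ(2) = 0, so the boundary term u·φ vanishes.
LHS = ∫_0^2 u(x) φ'(x) dx = ∫_0^2 (-4*x^4 + 2*x^3 + 2*x^2 + 4*x - 4) dx. Term by term:
  ∫_0^2 -4*x^4 dx = -128/5;  ∫_0^2 2*x^3 dx = 8;  ∫_0^2 2*x^2 dx = 16/3;
  ∫_0^2 4*x dx = 8;  ∫_0^2 -4 dx = -8.
Sum: -128/5 + 8 + 16/3 + 8 − 8 = -184/15.
So LHS = -184/15.
∫_0^2 v(x) φ(x) dx = ∫_0^2 (-6*x^4 + 10*x^3 + 4*x^2) dx. Term by term:
  ∫_0^2 -6*x^4 dx = -192/5;  ∫_0^2 10*x^3 dx = 40;  ∫_0^2 4*x^2 dx = 32/3.
Sum: -192/5 + 40 + 32/3 = 184/15.
So RHS = -∫_0^2 v(x) φ(x) dx = -184/15.
LHS = RHS, so the identity holds for this test φ.
Moreover u is smooth here and v(x) = u'(x) = 6*x**2 + 2*x pointwise, so the identity holds for every test function. Hence v is the weak derivative of u.


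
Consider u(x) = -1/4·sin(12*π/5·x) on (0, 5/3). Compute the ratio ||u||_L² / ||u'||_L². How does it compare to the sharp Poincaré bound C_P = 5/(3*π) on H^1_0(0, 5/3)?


||u||_L² / ||u'||_L² = 5/(12*π) < C_P = 5/(3*π).

u(x) = -1/4·sin(12*π/5·x), so u'(x) = -3*π*cos(12*π*x/5)/5.
Writing u(x) = A·sin(kπx/L) with A = -1/4 and k = 4, use ∫_0^L sin²(kπx/L) dx = L/2 and ∫_0^L cos²(kπx/L) dx = L/2.
u² = 1/16·sin²(12*π/5·x) and (u')² = 9*π^2/25·cos²(12*π/5·x), and each of sin², cos² integrates to L/2 = 5/6 over (0, 5/3).
∫_0^5/3 u² dx = 5/96, so ||u||_L² = sqrt(30)/24.
∫_0^5/3 (u')² dx = 3*π^2/10, so ||u'||_L² = sqrt(30)*π/10.
Ratio ||u||_L² / ||u'||_L² = 5/(12*π).
Sharp Poincaré constant on H^1_0(0, 5/3) is C_P = L/π = 5/(3*π), achieved by sin(3*π/5·x).
This is the k = 4 harmonic; the ratio L/(kπ) is strictly less than C_P = L/π, consistent with the sharp inequality ||u||_L² ≤ C_P ||u'||_L².


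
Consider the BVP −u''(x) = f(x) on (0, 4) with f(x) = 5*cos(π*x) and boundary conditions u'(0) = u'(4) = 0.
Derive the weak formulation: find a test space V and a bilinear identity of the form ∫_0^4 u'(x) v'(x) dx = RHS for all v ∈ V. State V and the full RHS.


V = H^1(0, 4) (no boundary constraint on v; u is determined up to an additive constant); weak form: ∫_0^4 u'v' dx = ∫_0^4 (5*cos(π*x)) v dx for all v ∈ V.

Multiply both sides by a test function v and integrate from 0 to 4:
  ∫_0^4 −u''(x) v(x) dx = ∫_0^4 f(x) v(x) dx.
Integrate the LHS by parts once:
  ∫_0^4 −u'' v dx = −[u'(x) v(x)]_0^4 + ∫_0^4 u'(x) v'(x) dx.
Thus ∫_0^4 u'(x) v'(x) dx = ∫_0^4 f(x) v(x) dx + [u'(x) v(x)]_0^4.
Choose V so that boundary terms are either known or forced to vanish.
u has homogeneous Neumann: u'(0) = u'(4) = 0. So [u' v]_0^4 = 0·v(4) − 0·v(0) = 0 for any v; take V = H^1(0, 4).
Weak formulation: find u (satisfying any essential BC) such that ∫_0^4 u'(x) v'(x) dx = ∫_0^4 f v dx for all v ∈ V (homogeneous Neumann, so boundary terms vanish).
Substituting f(x) = 5*cos(π*x), the right-hand side is ∫_0^4 (5*cos(π*x)) v dx.
Compatibility check (pure Neumann): taking v ≡ 1 ∈ V gives 0 = ∫_0^4 f dx + (0) − (0), i.e. ∫_0^4 f dx must equal u'(0) − u'(4) = 0. Indeed ∫_0^4 (5*cos(π*x)) dx = 0, so the data are compatible. The solution is then unique only up to an additive constant (fix it e.g. by requiring ∫_0^4 u dx = 0).


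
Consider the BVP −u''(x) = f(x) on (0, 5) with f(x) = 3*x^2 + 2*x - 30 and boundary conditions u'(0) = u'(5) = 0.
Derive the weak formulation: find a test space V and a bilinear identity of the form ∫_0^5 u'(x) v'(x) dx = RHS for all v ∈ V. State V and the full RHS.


V = H^1(0, 5) (no boundary constraint on v; u is determined up to an additive constant); weak form: ∫_0^5 u'v' dx = ∫_0^5 (3*x^2 + 2*x - 30) v dx for all v ∈ V.

Multiply both sides by a test function v and integrate from 0 to 5:
  ∫_0^5 −u''(x) v(x) dx = ∫_0^5 f(x) v(x) dx.
Integrate the LHS by parts once:
  ∫_0^5 −u'' v dx = −[u'(x) v(x)]_0^5 + ∫_0^5 u'(x) v'(x) dx.
Thus ∫_0^5 u'(x) v'(x) dx = ∫_0^5 f(x) v(x) dx + [u'(x) v(x)]_0^5.
Choose V so that boundary terms are either known or forced to vanish.
u has homogeneous Neumann: u'(0) = u'(5) = 0. So [u' v]_0^5 = 0·v(5) − 0·v(0) = 0 for any v; take V = H^1(0, 5).
Weak formulation: find u (satisfying any essential BC) such that ∫_0^5 u'(x) v'(x) dx = ∫_0^5 f v dx for all v ∈ V (homogeneous Neumann, so boundary terms vanish).
Substituting f(x) = 3*x^2 + 2*x - 30, the right-hand side is ∫_0^5 (3*x^2 + 2*x - 30) v dx.
Compatibility check (pure Neumann): taking v ≡ 1 ∈ V gives 0 = ∫_0^5 f dx + (0) − (0), i.e. ∫_0^5 f dx must equal u'(0) − u'(5) = 0. Indeed ∫_0^5 (3*x^2 + 2*x - 30) dx = 0, so the data are compatible. The solution is then unique only up to an additive constant (fix it e.g. by requiring ∫_0^5 u dx = 0).


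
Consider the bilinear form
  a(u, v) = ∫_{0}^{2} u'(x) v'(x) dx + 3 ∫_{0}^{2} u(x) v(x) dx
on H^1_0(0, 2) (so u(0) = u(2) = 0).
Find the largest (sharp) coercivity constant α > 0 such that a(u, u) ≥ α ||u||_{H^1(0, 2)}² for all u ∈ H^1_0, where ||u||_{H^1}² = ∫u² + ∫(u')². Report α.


α = 1

Coercivity of a(·,·) on H^1_0(0, 2) means a(u, u) ≥ α ||u||_{H^1}² for every u ∈ H^1_0.
The interval has length L = 2, and Poincaré/coercivity depend only on L. Here a(u, u) = ∫(u')² + (3)·∫u².
Here c = 3 ≥ 1, so a(u,u) = ∫(u')² + c∫u² ≥ ∫(u')² + ∫u² = ||u||_{H^1}², i.e. α = 1 works. No larger α is possible: a(u,u) ≥ α||u||_{H^1}² means (1−α)∫(u')² ≥ (α−c)∫u², and for the modes u_n = sin(nπ(x−x₀)/L) (x₀ the left endpoint) one has ∫u_n²/∫(u_n')² = (L/(nπ))² → 0, so a(u_n,u_n)/||u_n||_{H^1}² → 1. Hence the optimal constant is α = 1.
Therefore α = 1.


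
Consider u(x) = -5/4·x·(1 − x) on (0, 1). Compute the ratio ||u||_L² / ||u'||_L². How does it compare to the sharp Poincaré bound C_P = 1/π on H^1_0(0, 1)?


||u||_L² / ||u'||_L² = sqrt(10)/10 < C_P = 1/π.

u(x) = -5/4·x·(1 − x), so u'(x) = 5*x/2 - 5/4.
u(x) = -5/4·x·(1 − x) vanishes at x = 0 and x = 1, so u ∈ H^1_0(0, 1). Differentiate via the product rule and integrate the resulting polynomials term by term.
  ∫_0^1 u² dx = ∫_0^1 (25*x^4/16 - 25*x^3/8 + 25*x^2/16) dx. Term by term:
    ∫_0^1 25*x^4/16 dx = 5/16;  ∫_0^1 -25*x^3/8 dx = -25/32;  ∫_0^1 25*x^2/16 dx = 25/48.
  Sum: 5/16 − 25/32 + 25/48 = 5/96.
  ∫_0^1 (u')² dx = ∫_0^1 (25*x^2/4 - 25*x/4 + 25/16) dx. Term by term:
    ∫_0^1 25*x^2/4 dx = 25/12;  ∫_0^1 -25*x/4 dx = -25/8;  ∫_0^1 25/16 dx = 25/16.
  Sum: 25/12 − 25/8 + 25/16 = 25/48.
∫_0^1 u² dx = 5/96, so ||u||_L² = sqrt(30)/24.
∫_0^1 (u')² dx = 25/48, so ||u'||_L² = 5*sqrt(3)/12.
Ratio ||u||_L² / ||u'||_L² = sqrt(10)/10.
Sharp Poincaré constant on H^1_0(0, 1) is C_P = L/π = 1/π, achieved by sin(π·x).
A polynomial bump cannot attain the sharp Poincaré constant (only the first sine eigenfunction does), so the ratio is strictly less than C_P, consistent with ||u||_L² ≤ C_P ||u'||_L².


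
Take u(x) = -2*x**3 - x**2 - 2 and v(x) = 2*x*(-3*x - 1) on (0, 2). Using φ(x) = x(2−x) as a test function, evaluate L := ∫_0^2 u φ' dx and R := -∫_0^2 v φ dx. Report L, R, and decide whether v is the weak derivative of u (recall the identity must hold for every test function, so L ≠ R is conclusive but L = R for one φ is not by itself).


LHS = 184/15, RHS = 184/15. Yes, v = u' weakly.

u(x) = -2*x**3 - x**2 - 2, classical derivative u'(x) = -6*x**2 - 2*x.
φ(x) = x(2−x), so φ'(x) = 2 - 2*x.
Note φ(0) = φ(2) = 0, so the boundary term u·φ vanishes.
LHS = ∫_0^2 u(x) φ'(x) dx = ∫_0^2 (4*x^4 - 2*x^3 - 2*x^2 + 4*x - 4) dx. Term by term:
  ∫_0^2 4*x^4 dx = 128/5;  ∫_0^2 -2*x^3 dx = -8;  ∫_0^2 -2*x^2 dx = -16/3;
  ∫_0^2 4*x dx = 8;  ∫_0^2 -4 dx = -8.
Sum: 128/5 − 8 − 16/3 + 8 − 8 = 184/15.
So LHS = 184/15.
∫_0^2 v(x) φ(x) dx = ∫_0^2 (6*x^4 - 10*x^3 - 4*x^2) dx. Term by term:
  ∫_0^2 6*x^4 dx = 192/5;  ∫_0^2 -10*x^3 dx = -40;  ∫_0^2 -4*x^2 dx = -32/3.
Sum: 192/5 − 40 − 32/3 = -184/15.
So RHS = -∫_0^2 v(x) φ(x) dx = 184/15.
LHS = RHS, so the identity holds for this test φ.
Moreover u is smooth here and v(x) = u'(x) = -6*x**2 - 2*x pointwise, so the identity holds for every test function. Hence v is the weak derivative of u.


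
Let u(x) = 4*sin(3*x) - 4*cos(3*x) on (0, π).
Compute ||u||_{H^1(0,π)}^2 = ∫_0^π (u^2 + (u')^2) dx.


||u||_{H^1(0,π)}^2 = 160*π

u'(x) = 12*sin(3*x) + 12*cos(3*x).
Expand u² and (u')² and integrate term by term on (0, π), using: for integers n ≥ 1, ∫_0^π sin²(nx) dx = ∫_0^π cos²(nx) dx = π/2; for n ≠ n', ∫_0^π sin(nx)sin(n'x) dx = ∫_0^π cos(nx)cos(n'x) dx = 0; and by product-to-sum, ∫_0^π sin(nx)cos(n'x) dx = ½∫_0^π [sin((n+n')x) + sin((n−n')x)] dx, which is 0 when n+n' is even and 2n/(n²−n'²) when n+n' is odd (it need not vanish on (0, π)).
  u² squared terms: (-4)²·∫cos(3x)² dx = 16·π/2 = 8*π;  (4)²·∫sin(3x)² dx = 16·π/2 = 8*π.
  u² cross terms: 2·(-4)·(4)·∫cos(3x)·sin(3x) dx = -32·(0) = 0.
  So ∫_0^π u² dx = 8*π + 8*π + 0 = 16*π.
  (u')² squared terms: (12)²·∫cos(3x)² dx = 144·π/2 = 72*π;  (12)²·∫sin(3x)² dx = 144·π/2 = 72*π.
  (u')² cross terms: 2·(12)·(12)·∫cos(3x)·sin(3x) dx = 288·(0) = 0.
  So ∫_0^π (u')² dx = 72*π + 72*π + 0 = 144*π.
||u||_{H^1}^2 = (16*π) + (144*π) = 160*π.


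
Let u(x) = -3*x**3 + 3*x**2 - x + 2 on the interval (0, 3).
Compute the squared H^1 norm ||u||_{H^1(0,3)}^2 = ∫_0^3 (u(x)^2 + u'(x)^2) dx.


||u||_{H^1}^2 = 229947/70

The H^1 norm (squared) on an interval (0, L) is
  ||u||_{H^1}^2 = ∫_0^L u(x)^2 dx + ∫_0^L u'(x)^2 dx.
Compute u'(x) = -9*x**2 + 6*x - 1.
Then u(x)^2 = 9*x**6 - 18*x**5 + 15*x**4 - 18*x**3 + 13*x**2 - 4*x + 4 and u'(x)^2 = 81*x**4 - 108*x**3 + 54*x**2 - 12*x + 1.
Integrate each monomial from 0 to 3 using ∫_0^3 c·x^n dx = c·3^(n+1)/(n+1):
  ∫_0^3 u(x)^2 dx = ∫_0^3 (9*x^6 - 18*x^5 + 15*x^4 - 18*x^3 + 13*x^2 - 4*x + 4) dx. Term by term:
    ∫_0^3 9*x^6 dx = 19683/7;  ∫_0^3 -18*x^5 dx = -2187;  ∫_0^3 15*x^4 dx = 729;
    ∫_0^3 -18*x^3 dx = -729/2;  ∫_0^3 13*x^2 dx = 117;  ∫_0^3 -4*x dx = -18;
    ∫_0^3 4 dx = 12.
  Sum: 19683/7 − 2187 + 729 − 729/2 + 117 − 18 + 12 = 15405/14.
  ∫_0^3 u'(x)^2 dx = ∫_0^3 (81*x^4 - 108*x^3 + 54*x^2 - 12*x + 1) dx. Term by term:
    ∫_0^3 81*x^4 dx = 19683/5;  ∫_0^3 -108*x^3 dx = -2187;  ∫_0^3 54*x^2 dx = 486;
    ∫_0^3 -12*x dx = -54;  ∫_0^3 1 dx = 3.
  Sum: 19683/5 − 2187 + 486 − 54 + 3 = 10923/5.
Adding: ||u||_{H^1}^2 = 15405/14 + 10923/5 = 229947/70.


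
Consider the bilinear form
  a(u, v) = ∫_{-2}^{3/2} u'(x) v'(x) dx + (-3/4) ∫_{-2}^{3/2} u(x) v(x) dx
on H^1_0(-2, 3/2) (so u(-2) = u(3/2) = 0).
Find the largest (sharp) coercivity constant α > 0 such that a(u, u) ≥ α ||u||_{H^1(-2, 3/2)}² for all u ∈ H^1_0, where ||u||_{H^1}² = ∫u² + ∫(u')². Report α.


α = (-147 + 16*π^2)/(4*(4*π^2 + 49))

Coercivity of a(·,·) on H^1_0(-2, 3/2) means a(u, u) ≥ α ||u||_{H^1}² for every u ∈ H^1_0.
The interval has length L = 7/2, and Poincaré/coercivity depend only on L. Here a(u, u) = ∫(u')² + (-3/4)·∫u².
Here c = -3/4 < 0 with |c| < (π/L)² = 4*π^2/49, so coercivity still holds. The condition a(u,u) ≥ α||u||_{H^1}² reads (1−α)∫(u')² ≥ (α−c)∫u². Any admissible α is ≤ 1 (rapidly oscillating u have ∫u²/∫(u')² → 0), and α = 1 would force 0 ≥ (1−c)∫u², impossible since c < 1; so 1−α > 0. By the sharp Poincaré inequality on H^1_0 of an interval of length L, ∫(u')² ≥ (π/L)²∫u² with equality for the first sine mode sin(π(x−x₀)/L) (x₀ the left endpoint), so the inequality holds for all u iff (1−α)(π/L)² ≥ α − c, i.e. α ≤ ((π/L)² + c)/((π/L)² + 1) = (1 + c(L/π)²)/(1 + (L/π)²). (Direct route, valid since c ≤ 0: Poincaré gives c∫u² ≥ c(L/π)²∫(u')², so a(u,u) ≥ (1 + c(L/π)²)∫(u')², while ||u||_{H^1}² ≤ (1 + (L/π)²)∫(u')²; dividing yields the same α.) With (π/L)² = 4*π^2/49 and c = -3/4, the largest admissible constant is α = ((π/L)² + c)/((π/L)² + 1).
Simplifying, α = (-147 + 16*π^2)/(4*(4*π^2 + 49)).


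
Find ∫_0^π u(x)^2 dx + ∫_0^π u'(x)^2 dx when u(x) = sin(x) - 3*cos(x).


||u||_{H^1(0,π)}^2 = 10*π

u'(x) = 3*sin(x) + cos(x).
Expand u² and (u')² and integrate term by term on (0, π), using: for integers n ≥ 1, ∫_0^π sin²(nx) dx = ∫_0^π cos²(nx) dx = π/2; for n ≠ n', ∫_0^π sin(nx)sin(n'x) dx = ∫_0^π cos(nx)cos(n'x) dx = 0; and by product-to-sum, ∫_0^π sin(nx)cos(n'x) dx = ½∫_0^π [sin((n+n')x) + sin((n−n')x)] dx, which is 0 when n+n' is even and 2n/(n²−n'²) when n+n' is odd (it need not vanish on (0, π)).
  u² squared terms: (-3)²·∫cos(x)² dx = 9·π/2 = 9*π/2;  (1)²·∫sin(x)² dx = 1·π/2 = π/2.
  u² cross terms: 2·(-3)·(1)·∫cos(x)·sin(x) dx = -6·(0) = 0.
  So ∫_0^π u² dx = 9*π/2 + π/2 + 0 = 5*π.
  (u')² squared terms: (3)²·∫sin(x)² dx = 9·π/2 = 9*π/2;  (1)²·∫cos(x)² dx = 1·π/2 = π/2.
  (u')² cross terms: 2·(3)·(1)·∫sin(x)·cos(x) dx = 6·(0) = 0.
  So ∫_0^π (u')² dx = 9*π/2 + π/2 + 0 = 5*π.
||u||_{H^1}^2 = (5*π) + (5*π) = 10*π.


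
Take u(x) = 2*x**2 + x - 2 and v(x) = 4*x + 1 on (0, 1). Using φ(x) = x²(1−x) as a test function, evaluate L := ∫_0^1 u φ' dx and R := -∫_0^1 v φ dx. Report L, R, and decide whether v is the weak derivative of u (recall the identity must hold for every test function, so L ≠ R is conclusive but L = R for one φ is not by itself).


LHS = -17/60, RHS = -17/60. Yes, v = u' weakly.

u(x) = 2*x**2 + x - 2, classical derivative u'(x) = 4*x + 1.
φ(x) = x²(1−x), so φ'(x) = x*(2 - 3*x).
Note φ(0) = φ(1) = 0, so the boundary term u·φ vanishes.
LHS = ∫_0^1 u(x) φ'(x) dx = ∫_0^1 (-6*x^4 + x^3 + 8*x^2 - 4*x) dx. Term by term:
  ∫_0^1 -6*x^4 dx = -6/5;  ∫_0^1 x^3 dx = 1/4;  ∫_0^1 8*x^2 dx = 8/3;
  ∫_0^1 -4*x dx = -2.
Sum: -6/5 + 1/4 + 8/3 − 2 = -17/60.
So LHS = -17/60.
∫_0^1 v(x) φ(x) dx = ∫_0^1 (-4*x^4 + 3*x^3 + x^2) dx. Term by term:
  ∫_0^1 -4*x^4 dx = -4/5;  ∫_0^1 3*x^3 dx = 3/4;  ∫_0^1 x^2 dx = 1/3.
Sum: -4/5 + 3/4 + 1/3 = 17/60.
So RHS = -∫_0^1 v(x) φ(x) dx = -17/60.
LHS = RHS, so the identity holds for this test φ.
Moreover u is smooth here and v(x) = u'(x) = 4*x + 1 pointwise, so the identity holds for every test function. Hence v is the weak derivative of u.


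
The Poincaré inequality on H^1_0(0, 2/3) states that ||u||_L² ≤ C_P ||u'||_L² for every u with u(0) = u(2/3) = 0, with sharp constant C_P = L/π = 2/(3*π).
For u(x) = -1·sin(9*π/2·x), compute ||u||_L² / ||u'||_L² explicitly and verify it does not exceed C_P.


||u||_L² / ||u'||_L² = 2/(9*π) < C_P = 2/(3*π).

u(x) = -1·sin(9*π/2·x), so u'(x) = -9*π*cos(9*π*x/2)/2.
Writing u(x) = A·sin(kπx/L) with A = -1 and k = 3, use ∫_0^L sin²(kπx/L) dx = L/2 and ∫_0^L cos²(kπx/L) dx = L/2.
u² = 1·sin²(9*π/2·x) and (u')² = 81*π^2/4·cos²(9*π/2·x), and each of sin², cos² integrates to L/2 = 1/3 over (0, 2/3).
∫_0^2/3 u² dx = 1/3, so ||u||_L² = sqrt(3)/3.
∫_0^2/3 (u')² dx = 27*π^2/4, so ||u'||_L² = 3*sqrt(3)*π/2.
Ratio ||u||_L² / ||u'||_L² = 2/(9*π).
Sharp Poincaré constant on H^1_0(0, 2/3) is C_P = L/π = 2/(3*π), achieved by sin(3*π/2·x).
This is the k = 3 harmonic; the ratio L/(kπ) is strictly less than C_P = L/π, consistent with the sharp inequality ||u||_L² ≤ C_P ||u'||_L².


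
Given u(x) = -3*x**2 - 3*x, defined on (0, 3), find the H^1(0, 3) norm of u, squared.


||u||_{H^1}^2 = 13959/10

The H^1 norm (squared) on an interval (0, L) is
  ||u||_{H^1}^2 = ∫_0^L u(x)^2 dx + ∫_0^L u'(x)^2 dx.
Compute u'(x) = -6*x - 3.
Then u(x)^2 = 9*x**4 + 18*x**3 + 9*x**2 and u'(x)^2 = 36*x**2 + 36*x + 9.
Integrate each monomial from 0 to 3 using ∫_0^3 c·x^n dx = c·3^(n+1)/(n+1):
  ∫_0^3 u(x)^2 dx = ∫_0^3 (9*x^4 + 18*x^3 + 9*x^2) dx. Term by term:
    ∫_0^3 9*x^4 dx = 2187/5;  ∫_0^3 18*x^3 dx = 729/2;  ∫_0^3 9*x^2 dx = 81.
  Sum: 2187/5 + 729/2 + 81 = 8829/10.
  ∫_0^3 u'(x)^2 dx = ∫_0^3 (36*x^2 + 36*x + 9) dx. Term by term:
    ∫_0^3 36*x^2 dx = 324;  ∫_0^3 36*x dx = 162;  ∫_0^3 9 dx = 27.
  Sum: 324 + 162 + 27 = 513.
Adding: ||u||_{H^1}^2 = 8829/10 + 513 = 13959/10.


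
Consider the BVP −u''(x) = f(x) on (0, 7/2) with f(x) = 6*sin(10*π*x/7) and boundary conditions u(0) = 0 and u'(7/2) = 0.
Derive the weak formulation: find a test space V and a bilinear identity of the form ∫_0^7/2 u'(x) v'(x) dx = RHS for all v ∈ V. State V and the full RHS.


V = {v ∈ H^1(0, 7/2) : v(0) = 0} (test functions vanish at x = 0 where u is specified); weak form: ∫_0^7/2 u'v' dx = ∫_0^7/2 (6*sin(10*π*x/7)) v dx for all v ∈ V.

Multiply both sides by a test function v and integrate from 0 to 7/2:
  ∫_0^7/2 −u''(x) v(x) dx = ∫_0^7/2 f(x) v(x) dx.
Integrate the LHS by parts once:
  ∫_0^7/2 −u'' v dx = −[u'(x) v(x)]_0^7/2 + ∫_0^7/2 u'(x) v'(x) dx.
Thus ∫_0^7/2 u'(x) v'(x) dx = ∫_0^7/2 f(x) v(x) dx + [u'(x) v(x)]_0^7/2.
Choose V so that boundary terms are either known or forced to vanish.
Mixed BC: u(0) = 0 (Dirichlet) and u'(7/2) = 0 (Neumann). Define V = {v ∈ H^1(0, 7/2) : v(0) = 0}. Then [u' v]_0^7/2 = u'(7/2)·v(7/2) − u'(0)·0 = 0.
Weak formulation: find u (satisfying any essential BC) such that ∫_0^7/2 u'(x) v'(x) dx = ∫_0^7/2 f v dx for all v ∈ V (Dirichlet at 0 absorbed into V; the Neumann datum at x = 7/2 is zero, so no boundary term remains).
Substituting f(x) = 6*sin(10*π*x/7), the right-hand side is ∫_0^7/2 (6*sin(10*π*x/7)) v dx.


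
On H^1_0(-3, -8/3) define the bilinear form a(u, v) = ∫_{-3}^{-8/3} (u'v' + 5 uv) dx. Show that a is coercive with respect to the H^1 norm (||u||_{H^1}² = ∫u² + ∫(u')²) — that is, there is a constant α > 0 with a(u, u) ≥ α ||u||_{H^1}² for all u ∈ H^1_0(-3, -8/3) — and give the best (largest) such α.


α = 1

Coercivity of a(·,·) on H^1_0(-3, -8/3) means a(u, u) ≥ α ||u||_{H^1}² for every u ∈ H^1_0.
The interval has length L = 1/3, and Poincaré/coercivity depend only on L. Here a(u, u) = ∫(u')² + (5)·∫u².
Here c = 5 ≥ 1, so a(u,u) = ∫(u')² + c∫u² ≥ ∫(u')² + ∫u² = ||u||_{H^1}², i.e. α = 1 works. No larger α is possible: a(u,u) ≥ α||u||_{H^1}² means (1−α)∫(u')² ≥ (α−c)∫u², and for the modes u_n = sin(nπ(x−x₀)/L) (x₀ the left endpoint) one has ∫u_n²/∫(u_n')² = (L/(nπ))² → 0, so a(u_n,u_n)/||u_n||_{H^1}² → 1. Hence the optimal constant is α = 1.
Therefore α = 1.


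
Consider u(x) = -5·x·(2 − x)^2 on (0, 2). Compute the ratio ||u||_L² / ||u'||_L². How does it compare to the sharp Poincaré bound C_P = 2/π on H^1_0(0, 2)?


||u||_L² / ||u'||_L² = sqrt(14)/7 < C_P = 2/π.

u(x) = -5·x·(2 − x)^2, so u'(x) = 5*(2 - 3*x)*(x - 2).
u(x) = -5·x·(2 − x)^2 vanishes at x = 0 and x = 2, so u ∈ H^1_0(0, 2). Differentiate via the product rule and integrate the resulting polynomials term by term.
  ∫_0^2 u² dx = ∫_0^2 (25*x^6 - 200*x^5 + 600*x^4 - 800*x^3 + 400*x^2) dx. Term by term:
    ∫_0^2 25*x^6 dx = 3200/7;  ∫_0^2 -200*x^5 dx = -6400/3;  ∫_0^2 600*x^4 dx = 3840;
    ∫_0^2 -800*x^3 dx = -3200;  ∫_0^2 400*x^2 dx = 3200/3.
  Sum: 3200/7 − 6400/3 + 3840 − 3200 + 3200/3 = 640/21.
  ∫_0^2 (u')² dx = ∫_0^2 (225*x^4 - 1200*x^3 + 2200*x^2 - 1600*x + 400) dx. Term by term:
    ∫_0^2 225*x^4 dx = 1440;  ∫_0^2 -1200*x^3 dx = -4800;  ∫_0^2 2200*x^2 dx = 17600/3;
    ∫_0^2 -1600*x dx = -3200;  ∫_0^2 400 dx = 800.
  Sum: 1440 − 4800 + 17600/3 − 3200 + 800 = 320/3.
∫_0^2 u² dx = 640/21, so ||u||_L² = 8*sqrt(210)/21.
∫_0^2 (u')² dx = 320/3, so ||u'||_L² = 8*sqrt(15)/3.
Ratio ||u||_L² / ||u'||_L² = sqrt(14)/7.
Sharp Poincaré constant on H^1_0(0, 2) is C_P = L/π = 2/π, achieved by sin(π/2·x).
A polynomial bump cannot attain the sharp Poincaré constant (only the first sine eigenfunction does), so the ratio is strictly less than C_P, consistent with ||u||_L² ≤ C_P ||u'||_L².


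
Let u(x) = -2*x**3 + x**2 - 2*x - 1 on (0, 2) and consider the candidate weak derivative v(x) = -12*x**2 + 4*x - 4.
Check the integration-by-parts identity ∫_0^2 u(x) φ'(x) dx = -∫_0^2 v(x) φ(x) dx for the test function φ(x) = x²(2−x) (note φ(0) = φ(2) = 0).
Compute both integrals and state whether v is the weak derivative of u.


LHS = 184/15, RHS = 368/15. No, v is not the weak derivative of u.

u(x) = -2*x**3 + x**2 - 2*x - 1, classical derivative u'(x) = -6*x**2 + 2*x - 2.
φ(x) = x²(2−x), so φ'(x) = x*(4 - 3*x).
Note φ(0) = φ(2) = 0, so the boundary term u·φ vanishes.
LHS = ∫_0^2 u(x) φ'(x) dx = ∫_0^2 (6*x^5 - 11*x^4 + 10*x^3 - 5*x^2 - 4*x) dx. Term by term:
  ∫_0^2 6*x^5 dx = 64;  ∫_0^2 -11*x^4 dx = -352/5;  ∫_0^2 10*x^3 dx = 40;
  ∫_0^2 -5*x^2 dx = -40/3;  ∫_0^2 -4*x dx = -8.
Sum: 64 − 352/5 + 40 − 40/3 − 8 = 184/15.
So LHS = 184/15.
∫_0^2 v(x) φ(x) dx = ∫_0^2 (12*x^5 - 28*x^4 + 12*x^3 - 8*x^2) dx. Term by term:
  ∫_0^2 12*x^5 dx = 128;  ∫_0^2 -28*x^4 dx = -896/5;  ∫_0^2 12*x^3 dx = 48;
  ∫_0^2 -8*x^2 dx = -64/3.
Sum: 128 − 896/5 + 48 − 64/3 = -368/15.
So RHS = -∫_0^2 v(x) φ(x) dx = 368/15.
LHS − RHS = -184/15 ≠ 0, so the identity fails.
(For a valid weak derivative the identity must hold for EVERY test function, in particular this one. The failure shows v is NOT the weak derivative of u.)
Correct weak derivative would be u'(x) = -6*x**2 + 2*x - 2.


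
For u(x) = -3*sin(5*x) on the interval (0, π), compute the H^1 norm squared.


||u||_{H^1(0,π)}^2 = 117*π

u'(x) = -15*cos(5*x).
Expand u² and (u')² and integrate term by term on (0, π), using: for integers n ≥ 1, ∫_0^π sin²(nx) dx = ∫_0^π cos²(nx) dx = π/2; for n ≠ n', ∫_0^π sin(nx)sin(n'x) dx = ∫_0^π cos(nx)cos(n'x) dx = 0; and by product-to-sum, ∫_0^π sin(nx)cos(n'x) dx = ½∫_0^π [sin((n+n')x) + sin((n−n')x)] dx, which is 0 when n+n' is even and 2n/(n²−n'²) when n+n' is odd (it need not vanish on (0, π)).
  u² squared terms: (-3)²·∫sin(5x)² dx = 9·π/2 = 9*π/2.
  So ∫_0^π u² dx = 9*π/2.
  (u')² squared terms: (-15)²·∫cos(5x)² dx = 225·π/2 = 225*π/2.
  So ∫_0^π (u')² dx = 225*π/2.
||u||_{H^1}^2 = (9*π/2) + (225*π/2) = 117*π.


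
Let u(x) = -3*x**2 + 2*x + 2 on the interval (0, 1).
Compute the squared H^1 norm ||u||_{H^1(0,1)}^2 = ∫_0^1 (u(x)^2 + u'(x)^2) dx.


||u||_{H^1}^2 = 122/15

The H^1 norm (squared) on an interval (0, L) is
  ||u||_{H^1}^2 = ∫_0^L u(x)^2 dx + ∫_0^L u'(x)^2 dx.
Compute u'(x) = 2 - 6*x.
Then u(x)^2 = 9*x**4 - 12*x**3 - 8*x**2 + 8*x + 4 and u'(x)^2 = 36*x**2 - 24*x + 4.
Integrate each monomial from 0 to 1 using ∫_0^1 c·x^n dx = c·1^(n+1)/(n+1):
  ∫_0^1 u(x)^2 dx = ∫_0^1 (9*x^4 - 12*x^3 - 8*x^2 + 8*x + 4) dx. Term by term:
    ∫_0^1 9*x^4 dx = 9/5;  ∫_0^1 -12*x^3 dx = -3;  ∫_0^1 -8*x^2 dx = -8/3;
    ∫_0^1 8*x dx = 4;  ∫_0^1 4 dx = 4.
  Sum: 9/5 − 3 − 8/3 + 4 + 4 = 62/15.
  ∫_0^1 u'(x)^2 dx = ∫_0^1 (36*x^2 - 24*x + 4) dx. Term by term:
    ∫_0^1 36*x^2 dx = 12;  ∫_0^1 -24*x dx = -12;  ∫_0^1 4 dx = 4.
  Sum: 12 − 12 + 4 = 4.
Adding: ||u||_{H^1}^2 = 62/15 + 4 = 122/15.


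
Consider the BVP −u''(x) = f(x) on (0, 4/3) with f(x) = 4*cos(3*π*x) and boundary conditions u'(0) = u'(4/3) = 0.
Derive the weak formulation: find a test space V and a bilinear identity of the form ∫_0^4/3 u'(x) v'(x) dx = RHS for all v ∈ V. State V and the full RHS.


V = H^1(0, 4/3) (no boundary constraint on v; u is determined up to an additive constant); weak form: ∫_0^4/3 u'v' dx = ∫_0^4/3 (4*cos(3*π*x)) v dx for all v ∈ V.

Multiply both sides by a test function v and integrate from 0 to 4/3:
  ∫_0^4/3 −u''(x) v(x) dx = ∫_0^4/3 f(x) v(x) dx.
Integrate the LHS by parts once:
  ∫_0^4/3 −u'' v dx = −[u'(x) v(x)]_0^4/3 + ∫_0^4/3 u'(x) v'(x) dx.
Thus ∫_0^4/3 u'(x) v'(x) dx = ∫_0^4/3 f(x) v(x) dx + [u'(x) v(x)]_0^4/3.
Choose V so that boundary terms are either known or forced to vanish.
u has homogeneous Neumann: u'(0) = u'(4/3) = 0. So [u' v]_0^4/3 = 0·v(4/3) − 0·v(0) = 0 for any v; take V = H^1(0, 4/3).
Weak formulation: find u (satisfying any essential BC) such that ∫_0^4/3 u'(x) v'(x) dx = ∫_0^4/3 f v dx for all v ∈ V (homogeneous Neumann, so boundary terms vanish).
Substituting f(x) = 4*cos(3*π*x), the right-hand side is ∫_0^4/3 (4*cos(3*π*x)) v dx.
Compatibility check (pure Neumann): taking v ≡ 1 ∈ V gives 0 = ∫_0^4/3 f dx + (0) − (0), i.e. ∫_0^4/3 f dx must equal u'(0) − u'(4/3) = 0. Indeed ∫_0^4/3 (4*cos(3*π*x)) dx = 0, so the data are compatible. The solution is then unique only up to an additive constant (fix it e.g. by requiring ∫_0^4/3 u dx = 0).


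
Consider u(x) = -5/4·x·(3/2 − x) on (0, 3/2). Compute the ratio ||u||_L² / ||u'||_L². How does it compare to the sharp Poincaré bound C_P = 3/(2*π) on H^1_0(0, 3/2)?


||u||_L² / ||u'||_L² = 3*sqrt(10)/20 < C_P = 3/(2*π).

u(x) = -5/4·x·(3/2 − x), so u'(x) = 5*x/2 - 15/8.
u(x) = -5/4·x·(3/2 − x) vanishes at x = 0 and x = 3/2, so u ∈ H^1_0(0, 3/2). Differentiate via the product rule and integrate the resulting polynomials term by term.
  ∫_0^3/2 u² dx = ∫_0^3/2 (25*x^4/16 - 75*x^3/16 + 225*x^2/64) dx. Term by term:
    ∫_0^3/2 25*x^4/16 dx = 1215/512;  ∫_0^3/2 -75*x^3/16 dx = -6075/1024;  ∫_0^3/2 225*x^2/64 dx = 2025/512.
  Sum: 1215/512 − 6075/1024 + 2025/512 = 405/1024.
  ∫_0^3/2 (u')² dx = ∫_0^3/2 (25*x^2/4 - 75*x/8 + 225/64) dx. Term by term:
    ∫_0^3/2 25*x^2/4 dx = 225/32;  ∫_0^3/2 -75*x/8 dx = -675/64;  ∫_0^3/2 225/64 dx = 675/128.
  Sum: 225/32 − 675/64 + 675/128 = 225/128.
∫_0^3/2 u² dx = 405/1024, so ||u||_L² = 9*sqrt(5)/32.
∫_0^3/2 (u')² dx = 225/128, so ||u'||_L² = 15*sqrt(2)/16.
Ratio ||u||_L² / ||u'||_L² = 3*sqrt(10)/20.
Sharp Poincaré constant on H^1_0(0, 3/2) is C_P = L/π = 3/(2*π), achieved by sin(2*π/3·x).
A polynomial bump cannot attain the sharp Poincaré constant (only the first sine eigenfunction does), so the ratio is strictly less than C_P, consistent with ||u||_L² ≤ C_P ||u'||_L².


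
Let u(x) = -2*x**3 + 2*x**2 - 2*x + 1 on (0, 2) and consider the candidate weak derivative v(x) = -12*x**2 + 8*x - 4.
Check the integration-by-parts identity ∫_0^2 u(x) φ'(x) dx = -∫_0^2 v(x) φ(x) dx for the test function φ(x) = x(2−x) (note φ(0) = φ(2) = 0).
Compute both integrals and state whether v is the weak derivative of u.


LHS = 104/15, RHS = 208/15. No, v is not the weak derivative of u.

u(x) = -2*x**3 + 2*x**2 - 2*x + 1, classical derivative u'(x) = -6*x**2 + 4*x - 2.
φ(x) = x(2−x), so φ'(x) = 2 - 2*x.
Note φ(0) = φ(2) = 0, so the boundary term u·φ vanishes.
LHS = ∫_0^2 u(x) φ'(x) dx = ∫_0^2 (4*x^4 - 8*x^3 + 8*x^2 - 6*x + 2) dx. Term by term:
  ∫_0^2 4*x^4 dx = 128/5;  ∫_0^2 -8*x^3 dx = -32;  ∫_0^2 8*x^2 dx = 64/3;
  ∫_0^2 -6*x dx = -12;  ∫_0^2 2 dx = 4.
Sum: 128/5 − 32 + 64/3 − 12 + 4 = 104/15.
So LHS = 104/15.
∫_0^2 v(x) φ(x) dx = ∫_0^2 (12*x^4 - 32*x^3 + 20*x^2 - 8*x) dx. Term by term:
  ∫_0^2 12*x^4 dx = 384/5;  ∫_0^2 -32*x^3 dx = -128;  ∫_0^2 20*x^2 dx = 160/3;
  ∫_0^2 -8*x dx = -16.
Sum: 384/5 − 128 + 160/3 − 16 = -208/15.
So RHS = -∫_0^2 v(x) φ(x) dx = 208/15.
LHS − RHS = -104/15 ≠ 0, so the identity fails.
(For a valid weak derivative the identity must hold for EVERY test function, in particular this one. The failure shows v is NOT the weak derivative of u.)
Correct weak derivative would be u'(x) = -6*x**2 + 4*x - 2.


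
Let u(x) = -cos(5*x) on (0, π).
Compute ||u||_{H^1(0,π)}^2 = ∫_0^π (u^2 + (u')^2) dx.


||u||_{H^1(0,π)}^2 = 13*π

u'(x) = 5*sin(5*x).
Expand u² and (u')² and integrate term by term on (0, π), using: for integers n ≥ 1, ∫_0^π sin²(nx) dx = ∫_0^π cos²(nx) dx = π/2; for n ≠ n', ∫_0^π sin(nx)sin(n'x) dx = ∫_0^π cos(nx)cos(n'x) dx = 0; and by product-to-sum, ∫_0^π sin(nx)cos(n'x) dx = ½∫_0^π [sin((n+n')x) + sin((n−n')x)] dx, which is 0 when n+n' is even and 2n/(n²−n'²) when n+n' is odd (it need not vanish on (0, π)).
  u² squared terms: (-1)²·∫cos(5x)² dx = 1·π/2 = π/2.
  So ∫_0^π u² dx = π/2.
  (u')² squared terms: (5)²·∫sin(5x)² dx = 25·π/2 = 25*π/2.
  So ∫_0^π (u')² dx = 25*π/2.
||u||_{H^1}^2 = (π/2) + (25*π/2) = 13*π.


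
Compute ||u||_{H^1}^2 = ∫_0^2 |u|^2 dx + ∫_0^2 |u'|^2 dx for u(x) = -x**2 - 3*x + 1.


||u||_{H^1}^2 = 1376/15

The H^1 norm (squared) on an interval (0, L) is
  ||u||_{H^1}^2 = ∫_0^L u(x)^2 dx + ∫_0^L u'(x)^2 dx.
Compute u'(x) = -2*x - 3.
Then u(x)^2 = x**4 + 6*x**3 + 7*x**2 - 6*x + 1 and u'(x)^2 = 4*x**2 + 12*x + 9.
Integrate each monomial from 0 to 2 using ∫_0^2 c·x^n dx = c·2^(n+1)/(n+1):
  ∫_0^2 u(x)^2 dx = ∫_0^2 (x^4 + 6*x^3 + 7*x^2 - 6*x + 1) dx. Term by term:
    ∫_0^2 x^4 dx = 32/5;  ∫_0^2 6*x^3 dx = 24;  ∫_0^2 7*x^2 dx = 56/3;
    ∫_0^2 -6*x dx = -12;  ∫_0^2 1 dx = 2.
  Sum: 32/5 + 24 + 56/3 − 12 + 2 = 586/15.
  ∫_0^2 u'(x)^2 dx = ∫_0^2 (4*x^2 + 12*x + 9) dx. Term by term:
    ∫_0^2 4*x^2 dx = 32/3;  ∫_0^2 12*x dx = 24;  ∫_0^2 9 dx = 18.
  Sum: 32/3 + 24 + 18 = 158/3.
Adding: ||u||_{H^1}^2 = 586/15 + 158/3 = 1376/15.
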